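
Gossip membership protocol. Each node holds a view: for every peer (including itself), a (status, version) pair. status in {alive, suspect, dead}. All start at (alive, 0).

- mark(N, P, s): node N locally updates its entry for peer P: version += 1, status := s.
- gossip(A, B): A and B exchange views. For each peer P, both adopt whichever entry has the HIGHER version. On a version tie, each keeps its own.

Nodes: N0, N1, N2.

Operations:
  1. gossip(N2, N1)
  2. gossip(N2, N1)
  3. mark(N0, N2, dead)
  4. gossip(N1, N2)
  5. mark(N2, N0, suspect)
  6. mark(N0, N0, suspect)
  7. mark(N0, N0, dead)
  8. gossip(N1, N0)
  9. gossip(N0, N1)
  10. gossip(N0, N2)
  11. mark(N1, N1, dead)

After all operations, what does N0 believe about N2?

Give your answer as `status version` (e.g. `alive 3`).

Op 1: gossip N2<->N1 -> N2.N0=(alive,v0) N2.N1=(alive,v0) N2.N2=(alive,v0) | N1.N0=(alive,v0) N1.N1=(alive,v0) N1.N2=(alive,v0)
Op 2: gossip N2<->N1 -> N2.N0=(alive,v0) N2.N1=(alive,v0) N2.N2=(alive,v0) | N1.N0=(alive,v0) N1.N1=(alive,v0) N1.N2=(alive,v0)
Op 3: N0 marks N2=dead -> (dead,v1)
Op 4: gossip N1<->N2 -> N1.N0=(alive,v0) N1.N1=(alive,v0) N1.N2=(alive,v0) | N2.N0=(alive,v0) N2.N1=(alive,v0) N2.N2=(alive,v0)
Op 5: N2 marks N0=suspect -> (suspect,v1)
Op 6: N0 marks N0=suspect -> (suspect,v1)
Op 7: N0 marks N0=dead -> (dead,v2)
Op 8: gossip N1<->N0 -> N1.N0=(dead,v2) N1.N1=(alive,v0) N1.N2=(dead,v1) | N0.N0=(dead,v2) N0.N1=(alive,v0) N0.N2=(dead,v1)
Op 9: gossip N0<->N1 -> N0.N0=(dead,v2) N0.N1=(alive,v0) N0.N2=(dead,v1) | N1.N0=(dead,v2) N1.N1=(alive,v0) N1.N2=(dead,v1)
Op 10: gossip N0<->N2 -> N0.N0=(dead,v2) N0.N1=(alive,v0) N0.N2=(dead,v1) | N2.N0=(dead,v2) N2.N1=(alive,v0) N2.N2=(dead,v1)
Op 11: N1 marks N1=dead -> (dead,v1)

Answer: dead 1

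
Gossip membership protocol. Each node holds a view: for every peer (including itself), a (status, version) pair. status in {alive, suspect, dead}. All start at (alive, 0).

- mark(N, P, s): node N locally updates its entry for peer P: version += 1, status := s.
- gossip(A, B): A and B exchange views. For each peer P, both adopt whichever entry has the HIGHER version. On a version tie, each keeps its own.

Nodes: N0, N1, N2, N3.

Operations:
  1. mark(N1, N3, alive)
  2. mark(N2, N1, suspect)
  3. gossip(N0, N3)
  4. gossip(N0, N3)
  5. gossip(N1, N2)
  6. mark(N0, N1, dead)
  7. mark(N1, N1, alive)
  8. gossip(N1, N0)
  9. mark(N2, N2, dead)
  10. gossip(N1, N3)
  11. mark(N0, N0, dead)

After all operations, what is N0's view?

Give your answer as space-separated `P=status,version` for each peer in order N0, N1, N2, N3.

Answer: N0=dead,1 N1=alive,2 N2=alive,0 N3=alive,1

Derivation:
Op 1: N1 marks N3=alive -> (alive,v1)
Op 2: N2 marks N1=suspect -> (suspect,v1)
Op 3: gossip N0<->N3 -> N0.N0=(alive,v0) N0.N1=(alive,v0) N0.N2=(alive,v0) N0.N3=(alive,v0) | N3.N0=(alive,v0) N3.N1=(alive,v0) N3.N2=(alive,v0) N3.N3=(alive,v0)
Op 4: gossip N0<->N3 -> N0.N0=(alive,v0) N0.N1=(alive,v0) N0.N2=(alive,v0) N0.N3=(alive,v0) | N3.N0=(alive,v0) N3.N1=(alive,v0) N3.N2=(alive,v0) N3.N3=(alive,v0)
Op 5: gossip N1<->N2 -> N1.N0=(alive,v0) N1.N1=(suspect,v1) N1.N2=(alive,v0) N1.N3=(alive,v1) | N2.N0=(alive,v0) N2.N1=(suspect,v1) N2.N2=(alive,v0) N2.N3=(alive,v1)
Op 6: N0 marks N1=dead -> (dead,v1)
Op 7: N1 marks N1=alive -> (alive,v2)
Op 8: gossip N1<->N0 -> N1.N0=(alive,v0) N1.N1=(alive,v2) N1.N2=(alive,v0) N1.N3=(alive,v1) | N0.N0=(alive,v0) N0.N1=(alive,v2) N0.N2=(alive,v0) N0.N3=(alive,v1)
Op 9: N2 marks N2=dead -> (dead,v1)
Op 10: gossip N1<->N3 -> N1.N0=(alive,v0) N1.N1=(alive,v2) N1.N2=(alive,v0) N1.N3=(alive,v1) | N3.N0=(alive,v0) N3.N1=(alive,v2) N3.N2=(alive,v0) N3.N3=(alive,v1)
Op 11: N0 marks N0=dead -> (dead,v1)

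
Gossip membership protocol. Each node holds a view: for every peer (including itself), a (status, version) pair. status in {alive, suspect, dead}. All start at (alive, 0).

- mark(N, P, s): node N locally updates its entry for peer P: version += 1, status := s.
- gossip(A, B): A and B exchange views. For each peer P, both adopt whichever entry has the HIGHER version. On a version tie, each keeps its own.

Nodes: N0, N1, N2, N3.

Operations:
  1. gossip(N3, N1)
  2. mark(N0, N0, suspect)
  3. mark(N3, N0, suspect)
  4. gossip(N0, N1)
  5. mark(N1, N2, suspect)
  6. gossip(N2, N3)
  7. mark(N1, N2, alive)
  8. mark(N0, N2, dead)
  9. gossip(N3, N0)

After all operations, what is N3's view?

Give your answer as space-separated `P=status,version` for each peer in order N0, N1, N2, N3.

Op 1: gossip N3<->N1 -> N3.N0=(alive,v0) N3.N1=(alive,v0) N3.N2=(alive,v0) N3.N3=(alive,v0) | N1.N0=(alive,v0) N1.N1=(alive,v0) N1.N2=(alive,v0) N1.N3=(alive,v0)
Op 2: N0 marks N0=suspect -> (suspect,v1)
Op 3: N3 marks N0=suspect -> (suspect,v1)
Op 4: gossip N0<->N1 -> N0.N0=(suspect,v1) N0.N1=(alive,v0) N0.N2=(alive,v0) N0.N3=(alive,v0) | N1.N0=(suspect,v1) N1.N1=(alive,v0) N1.N2=(alive,v0) N1.N3=(alive,v0)
Op 5: N1 marks N2=suspect -> (suspect,v1)
Op 6: gossip N2<->N3 -> N2.N0=(suspect,v1) N2.N1=(alive,v0) N2.N2=(alive,v0) N2.N3=(alive,v0) | N3.N0=(suspect,v1) N3.N1=(alive,v0) N3.N2=(alive,v0) N3.N3=(alive,v0)
Op 7: N1 marks N2=alive -> (alive,v2)
Op 8: N0 marks N2=dead -> (dead,v1)
Op 9: gossip N3<->N0 -> N3.N0=(suspect,v1) N3.N1=(alive,v0) N3.N2=(dead,v1) N3.N3=(alive,v0) | N0.N0=(suspect,v1) N0.N1=(alive,v0) N0.N2=(dead,v1) N0.N3=(alive,v0)

Answer: N0=suspect,1 N1=alive,0 N2=dead,1 N3=alive,0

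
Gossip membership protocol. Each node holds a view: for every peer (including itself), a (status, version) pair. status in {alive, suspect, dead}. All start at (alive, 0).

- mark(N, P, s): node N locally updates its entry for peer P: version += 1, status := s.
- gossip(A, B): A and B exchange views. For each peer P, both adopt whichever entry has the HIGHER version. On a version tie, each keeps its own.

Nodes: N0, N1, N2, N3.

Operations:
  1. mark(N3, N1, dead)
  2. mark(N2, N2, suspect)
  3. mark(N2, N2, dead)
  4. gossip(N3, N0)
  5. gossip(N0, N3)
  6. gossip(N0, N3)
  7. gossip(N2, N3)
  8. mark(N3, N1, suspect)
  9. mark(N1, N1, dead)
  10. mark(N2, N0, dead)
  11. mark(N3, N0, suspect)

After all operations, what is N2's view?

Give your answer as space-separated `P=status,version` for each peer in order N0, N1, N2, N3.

Op 1: N3 marks N1=dead -> (dead,v1)
Op 2: N2 marks N2=suspect -> (suspect,v1)
Op 3: N2 marks N2=dead -> (dead,v2)
Op 4: gossip N3<->N0 -> N3.N0=(alive,v0) N3.N1=(dead,v1) N3.N2=(alive,v0) N3.N3=(alive,v0) | N0.N0=(alive,v0) N0.N1=(dead,v1) N0.N2=(alive,v0) N0.N3=(alive,v0)
Op 5: gossip N0<->N3 -> N0.N0=(alive,v0) N0.N1=(dead,v1) N0.N2=(alive,v0) N0.N3=(alive,v0) | N3.N0=(alive,v0) N3.N1=(dead,v1) N3.N2=(alive,v0) N3.N3=(alive,v0)
Op 6: gossip N0<->N3 -> N0.N0=(alive,v0) N0.N1=(dead,v1) N0.N2=(alive,v0) N0.N3=(alive,v0) | N3.N0=(alive,v0) N3.N1=(dead,v1) N3.N2=(alive,v0) N3.N3=(alive,v0)
Op 7: gossip N2<->N3 -> N2.N0=(alive,v0) N2.N1=(dead,v1) N2.N2=(dead,v2) N2.N3=(alive,v0) | N3.N0=(alive,v0) N3.N1=(dead,v1) N3.N2=(dead,v2) N3.N3=(alive,v0)
Op 8: N3 marks N1=suspect -> (suspect,v2)
Op 9: N1 marks N1=dead -> (dead,v1)
Op 10: N2 marks N0=dead -> (dead,v1)
Op 11: N3 marks N0=suspect -> (suspect,v1)

Answer: N0=dead,1 N1=dead,1 N2=dead,2 N3=alive,0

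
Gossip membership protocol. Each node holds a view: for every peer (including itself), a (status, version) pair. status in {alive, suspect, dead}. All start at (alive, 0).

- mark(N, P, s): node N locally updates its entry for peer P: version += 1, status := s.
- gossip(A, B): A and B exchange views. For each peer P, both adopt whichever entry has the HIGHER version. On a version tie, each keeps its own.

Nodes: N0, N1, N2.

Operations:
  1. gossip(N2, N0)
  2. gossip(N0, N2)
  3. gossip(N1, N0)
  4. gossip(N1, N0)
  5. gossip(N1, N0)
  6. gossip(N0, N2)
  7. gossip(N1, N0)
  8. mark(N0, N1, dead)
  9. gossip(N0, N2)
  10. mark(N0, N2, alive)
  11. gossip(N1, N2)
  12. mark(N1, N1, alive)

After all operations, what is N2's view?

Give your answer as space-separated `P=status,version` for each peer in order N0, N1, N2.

Op 1: gossip N2<->N0 -> N2.N0=(alive,v0) N2.N1=(alive,v0) N2.N2=(alive,v0) | N0.N0=(alive,v0) N0.N1=(alive,v0) N0.N2=(alive,v0)
Op 2: gossip N0<->N2 -> N0.N0=(alive,v0) N0.N1=(alive,v0) N0.N2=(alive,v0) | N2.N0=(alive,v0) N2.N1=(alive,v0) N2.N2=(alive,v0)
Op 3: gossip N1<->N0 -> N1.N0=(alive,v0) N1.N1=(alive,v0) N1.N2=(alive,v0) | N0.N0=(alive,v0) N0.N1=(alive,v0) N0.N2=(alive,v0)
Op 4: gossip N1<->N0 -> N1.N0=(alive,v0) N1.N1=(alive,v0) N1.N2=(alive,v0) | N0.N0=(alive,v0) N0.N1=(alive,v0) N0.N2=(alive,v0)
Op 5: gossip N1<->N0 -> N1.N0=(alive,v0) N1.N1=(alive,v0) N1.N2=(alive,v0) | N0.N0=(alive,v0) N0.N1=(alive,v0) N0.N2=(alive,v0)
Op 6: gossip N0<->N2 -> N0.N0=(alive,v0) N0.N1=(alive,v0) N0.N2=(alive,v0) | N2.N0=(alive,v0) N2.N1=(alive,v0) N2.N2=(alive,v0)
Op 7: gossip N1<->N0 -> N1.N0=(alive,v0) N1.N1=(alive,v0) N1.N2=(alive,v0) | N0.N0=(alive,v0) N0.N1=(alive,v0) N0.N2=(alive,v0)
Op 8: N0 marks N1=dead -> (dead,v1)
Op 9: gossip N0<->N2 -> N0.N0=(alive,v0) N0.N1=(dead,v1) N0.N2=(alive,v0) | N2.N0=(alive,v0) N2.N1=(dead,v1) N2.N2=(alive,v0)
Op 10: N0 marks N2=alive -> (alive,v1)
Op 11: gossip N1<->N2 -> N1.N0=(alive,v0) N1.N1=(dead,v1) N1.N2=(alive,v0) | N2.N0=(alive,v0) N2.N1=(dead,v1) N2.N2=(alive,v0)
Op 12: N1 marks N1=alive -> (alive,v2)

Answer: N0=alive,0 N1=dead,1 N2=alive,0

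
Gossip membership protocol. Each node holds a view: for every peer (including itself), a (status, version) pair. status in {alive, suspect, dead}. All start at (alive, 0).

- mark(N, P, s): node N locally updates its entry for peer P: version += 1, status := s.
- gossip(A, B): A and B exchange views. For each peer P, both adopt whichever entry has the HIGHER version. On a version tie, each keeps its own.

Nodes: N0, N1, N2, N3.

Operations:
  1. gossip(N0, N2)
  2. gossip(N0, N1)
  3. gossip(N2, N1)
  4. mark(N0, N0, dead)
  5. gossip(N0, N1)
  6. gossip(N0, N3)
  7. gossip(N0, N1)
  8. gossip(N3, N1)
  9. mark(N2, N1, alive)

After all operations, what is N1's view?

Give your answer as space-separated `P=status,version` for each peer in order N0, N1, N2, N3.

Op 1: gossip N0<->N2 -> N0.N0=(alive,v0) N0.N1=(alive,v0) N0.N2=(alive,v0) N0.N3=(alive,v0) | N2.N0=(alive,v0) N2.N1=(alive,v0) N2.N2=(alive,v0) N2.N3=(alive,v0)
Op 2: gossip N0<->N1 -> N0.N0=(alive,v0) N0.N1=(alive,v0) N0.N2=(alive,v0) N0.N3=(alive,v0) | N1.N0=(alive,v0) N1.N1=(alive,v0) N1.N2=(alive,v0) N1.N3=(alive,v0)
Op 3: gossip N2<->N1 -> N2.N0=(alive,v0) N2.N1=(alive,v0) N2.N2=(alive,v0) N2.N3=(alive,v0) | N1.N0=(alive,v0) N1.N1=(alive,v0) N1.N2=(alive,v0) N1.N3=(alive,v0)
Op 4: N0 marks N0=dead -> (dead,v1)
Op 5: gossip N0<->N1 -> N0.N0=(dead,v1) N0.N1=(alive,v0) N0.N2=(alive,v0) N0.N3=(alive,v0) | N1.N0=(dead,v1) N1.N1=(alive,v0) N1.N2=(alive,v0) N1.N3=(alive,v0)
Op 6: gossip N0<->N3 -> N0.N0=(dead,v1) N0.N1=(alive,v0) N0.N2=(alive,v0) N0.N3=(alive,v0) | N3.N0=(dead,v1) N3.N1=(alive,v0) N3.N2=(alive,v0) N3.N3=(alive,v0)
Op 7: gossip N0<->N1 -> N0.N0=(dead,v1) N0.N1=(alive,v0) N0.N2=(alive,v0) N0.N3=(alive,v0) | N1.N0=(dead,v1) N1.N1=(alive,v0) N1.N2=(alive,v0) N1.N3=(alive,v0)
Op 8: gossip N3<->N1 -> N3.N0=(dead,v1) N3.N1=(alive,v0) N3.N2=(alive,v0) N3.N3=(alive,v0) | N1.N0=(dead,v1) N1.N1=(alive,v0) N1.N2=(alive,v0) N1.N3=(alive,v0)
Op 9: N2 marks N1=alive -> (alive,v1)

Answer: N0=dead,1 N1=alive,0 N2=alive,0 N3=alive,0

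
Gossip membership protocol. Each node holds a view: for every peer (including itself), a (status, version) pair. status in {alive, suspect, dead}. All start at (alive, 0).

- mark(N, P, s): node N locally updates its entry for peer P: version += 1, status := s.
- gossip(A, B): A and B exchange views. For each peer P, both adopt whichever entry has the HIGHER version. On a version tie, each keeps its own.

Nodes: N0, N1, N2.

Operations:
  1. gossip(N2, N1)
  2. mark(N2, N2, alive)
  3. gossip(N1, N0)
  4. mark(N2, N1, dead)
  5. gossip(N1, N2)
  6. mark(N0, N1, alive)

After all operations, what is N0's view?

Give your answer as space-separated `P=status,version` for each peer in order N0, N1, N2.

Op 1: gossip N2<->N1 -> N2.N0=(alive,v0) N2.N1=(alive,v0) N2.N2=(alive,v0) | N1.N0=(alive,v0) N1.N1=(alive,v0) N1.N2=(alive,v0)
Op 2: N2 marks N2=alive -> (alive,v1)
Op 3: gossip N1<->N0 -> N1.N0=(alive,v0) N1.N1=(alive,v0) N1.N2=(alive,v0) | N0.N0=(alive,v0) N0.N1=(alive,v0) N0.N2=(alive,v0)
Op 4: N2 marks N1=dead -> (dead,v1)
Op 5: gossip N1<->N2 -> N1.N0=(alive,v0) N1.N1=(dead,v1) N1.N2=(alive,v1) | N2.N0=(alive,v0) N2.N1=(dead,v1) N2.N2=(alive,v1)
Op 6: N0 marks N1=alive -> (alive,v1)

Answer: N0=alive,0 N1=alive,1 N2=alive,0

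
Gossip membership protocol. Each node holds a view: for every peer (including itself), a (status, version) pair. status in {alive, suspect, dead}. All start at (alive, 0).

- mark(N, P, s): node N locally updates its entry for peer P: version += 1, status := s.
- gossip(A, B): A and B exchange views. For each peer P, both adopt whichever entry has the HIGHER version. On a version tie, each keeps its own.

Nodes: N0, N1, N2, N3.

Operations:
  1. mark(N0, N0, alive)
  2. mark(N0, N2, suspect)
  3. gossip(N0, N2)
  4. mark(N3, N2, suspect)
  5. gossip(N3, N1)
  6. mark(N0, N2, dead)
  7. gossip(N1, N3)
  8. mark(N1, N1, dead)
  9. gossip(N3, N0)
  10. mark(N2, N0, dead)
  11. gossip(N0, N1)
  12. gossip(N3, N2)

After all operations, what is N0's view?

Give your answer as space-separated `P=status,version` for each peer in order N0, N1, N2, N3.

Answer: N0=alive,1 N1=dead,1 N2=dead,2 N3=alive,0

Derivation:
Op 1: N0 marks N0=alive -> (alive,v1)
Op 2: N0 marks N2=suspect -> (suspect,v1)
Op 3: gossip N0<->N2 -> N0.N0=(alive,v1) N0.N1=(alive,v0) N0.N2=(suspect,v1) N0.N3=(alive,v0) | N2.N0=(alive,v1) N2.N1=(alive,v0) N2.N2=(suspect,v1) N2.N3=(alive,v0)
Op 4: N3 marks N2=suspect -> (suspect,v1)
Op 5: gossip N3<->N1 -> N3.N0=(alive,v0) N3.N1=(alive,v0) N3.N2=(suspect,v1) N3.N3=(alive,v0) | N1.N0=(alive,v0) N1.N1=(alive,v0) N1.N2=(suspect,v1) N1.N3=(alive,v0)
Op 6: N0 marks N2=dead -> (dead,v2)
Op 7: gossip N1<->N3 -> N1.N0=(alive,v0) N1.N1=(alive,v0) N1.N2=(suspect,v1) N1.N3=(alive,v0) | N3.N0=(alive,v0) N3.N1=(alive,v0) N3.N2=(suspect,v1) N3.N3=(alive,v0)
Op 8: N1 marks N1=dead -> (dead,v1)
Op 9: gossip N3<->N0 -> N3.N0=(alive,v1) N3.N1=(alive,v0) N3.N2=(dead,v2) N3.N3=(alive,v0) | N0.N0=(alive,v1) N0.N1=(alive,v0) N0.N2=(dead,v2) N0.N3=(alive,v0)
Op 10: N2 marks N0=dead -> (dead,v2)
Op 11: gossip N0<->N1 -> N0.N0=(alive,v1) N0.N1=(dead,v1) N0.N2=(dead,v2) N0.N3=(alive,v0) | N1.N0=(alive,v1) N1.N1=(dead,v1) N1.N2=(dead,v2) N1.N3=(alive,v0)
Op 12: gossip N3<->N2 -> N3.N0=(dead,v2) N3.N1=(alive,v0) N3.N2=(dead,v2) N3.N3=(alive,v0) | N2.N0=(dead,v2) N2.N1=(alive,v0) N2.N2=(dead,v2) N2.N3=(alive,v0)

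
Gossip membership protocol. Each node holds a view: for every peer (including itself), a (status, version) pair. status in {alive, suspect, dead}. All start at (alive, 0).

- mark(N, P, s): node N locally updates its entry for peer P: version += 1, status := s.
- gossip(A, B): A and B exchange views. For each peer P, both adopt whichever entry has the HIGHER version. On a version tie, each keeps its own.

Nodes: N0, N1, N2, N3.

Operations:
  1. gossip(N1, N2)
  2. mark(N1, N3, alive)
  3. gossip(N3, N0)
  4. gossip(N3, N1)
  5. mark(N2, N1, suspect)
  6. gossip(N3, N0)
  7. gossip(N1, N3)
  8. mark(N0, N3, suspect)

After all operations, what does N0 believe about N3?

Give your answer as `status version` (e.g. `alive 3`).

Answer: suspect 2

Derivation:
Op 1: gossip N1<->N2 -> N1.N0=(alive,v0) N1.N1=(alive,v0) N1.N2=(alive,v0) N1.N3=(alive,v0) | N2.N0=(alive,v0) N2.N1=(alive,v0) N2.N2=(alive,v0) N2.N3=(alive,v0)
Op 2: N1 marks N3=alive -> (alive,v1)
Op 3: gossip N3<->N0 -> N3.N0=(alive,v0) N3.N1=(alive,v0) N3.N2=(alive,v0) N3.N3=(alive,v0) | N0.N0=(alive,v0) N0.N1=(alive,v0) N0.N2=(alive,v0) N0.N3=(alive,v0)
Op 4: gossip N3<->N1 -> N3.N0=(alive,v0) N3.N1=(alive,v0) N3.N2=(alive,v0) N3.N3=(alive,v1) | N1.N0=(alive,v0) N1.N1=(alive,v0) N1.N2=(alive,v0) N1.N3=(alive,v1)
Op 5: N2 marks N1=suspect -> (suspect,v1)
Op 6: gossip N3<->N0 -> N3.N0=(alive,v0) N3.N1=(alive,v0) N3.N2=(alive,v0) N3.N3=(alive,v1) | N0.N0=(alive,v0) N0.N1=(alive,v0) N0.N2=(alive,v0) N0.N3=(alive,v1)
Op 7: gossip N1<->N3 -> N1.N0=(alive,v0) N1.N1=(alive,v0) N1.N2=(alive,v0) N1.N3=(alive,v1) | N3.N0=(alive,v0) N3.N1=(alive,v0) N3.N2=(alive,v0) N3.N3=(alive,v1)
Op 8: N0 marks N3=suspect -> (suspect,v2)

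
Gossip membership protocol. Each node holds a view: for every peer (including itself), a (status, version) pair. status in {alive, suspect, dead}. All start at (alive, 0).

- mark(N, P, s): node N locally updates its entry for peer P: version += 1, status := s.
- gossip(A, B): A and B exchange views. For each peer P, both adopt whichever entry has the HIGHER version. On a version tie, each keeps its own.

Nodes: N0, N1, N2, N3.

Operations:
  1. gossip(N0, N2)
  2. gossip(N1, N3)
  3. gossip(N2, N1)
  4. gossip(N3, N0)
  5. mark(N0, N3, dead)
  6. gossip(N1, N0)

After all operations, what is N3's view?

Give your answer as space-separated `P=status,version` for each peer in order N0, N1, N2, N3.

Answer: N0=alive,0 N1=alive,0 N2=alive,0 N3=alive,0

Derivation:
Op 1: gossip N0<->N2 -> N0.N0=(alive,v0) N0.N1=(alive,v0) N0.N2=(alive,v0) N0.N3=(alive,v0) | N2.N0=(alive,v0) N2.N1=(alive,v0) N2.N2=(alive,v0) N2.N3=(alive,v0)
Op 2: gossip N1<->N3 -> N1.N0=(alive,v0) N1.N1=(alive,v0) N1.N2=(alive,v0) N1.N3=(alive,v0) | N3.N0=(alive,v0) N3.N1=(alive,v0) N3.N2=(alive,v0) N3.N3=(alive,v0)
Op 3: gossip N2<->N1 -> N2.N0=(alive,v0) N2.N1=(alive,v0) N2.N2=(alive,v0) N2.N3=(alive,v0) | N1.N0=(alive,v0) N1.N1=(alive,v0) N1.N2=(alive,v0) N1.N3=(alive,v0)
Op 4: gossip N3<->N0 -> N3.N0=(alive,v0) N3.N1=(alive,v0) N3.N2=(alive,v0) N3.N3=(alive,v0) | N0.N0=(alive,v0) N0.N1=(alive,v0) N0.N2=(alive,v0) N0.N3=(alive,v0)
Op 5: N0 marks N3=dead -> (dead,v1)
Op 6: gossip N1<->N0 -> N1.N0=(alive,v0) N1.N1=(alive,v0) N1.N2=(alive,v0) N1.N3=(dead,v1) | N0.N0=(alive,v0) N0.N1=(alive,v0) N0.N2=(alive,v0) N0.N3=(dead,v1)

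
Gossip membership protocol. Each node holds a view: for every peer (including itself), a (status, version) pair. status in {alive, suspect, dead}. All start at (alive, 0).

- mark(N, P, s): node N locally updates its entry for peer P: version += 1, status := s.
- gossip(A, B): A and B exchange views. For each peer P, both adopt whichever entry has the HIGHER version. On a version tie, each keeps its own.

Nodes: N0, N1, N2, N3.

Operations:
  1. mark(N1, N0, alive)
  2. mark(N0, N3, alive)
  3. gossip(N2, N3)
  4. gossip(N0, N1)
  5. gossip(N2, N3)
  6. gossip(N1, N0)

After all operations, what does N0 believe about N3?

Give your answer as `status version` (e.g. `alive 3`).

Op 1: N1 marks N0=alive -> (alive,v1)
Op 2: N0 marks N3=alive -> (alive,v1)
Op 3: gossip N2<->N3 -> N2.N0=(alive,v0) N2.N1=(alive,v0) N2.N2=(alive,v0) N2.N3=(alive,v0) | N3.N0=(alive,v0) N3.N1=(alive,v0) N3.N2=(alive,v0) N3.N3=(alive,v0)
Op 4: gossip N0<->N1 -> N0.N0=(alive,v1) N0.N1=(alive,v0) N0.N2=(alive,v0) N0.N3=(alive,v1) | N1.N0=(alive,v1) N1.N1=(alive,v0) N1.N2=(alive,v0) N1.N3=(alive,v1)
Op 5: gossip N2<->N3 -> N2.N0=(alive,v0) N2.N1=(alive,v0) N2.N2=(alive,v0) N2.N3=(alive,v0) | N3.N0=(alive,v0) N3.N1=(alive,v0) N3.N2=(alive,v0) N3.N3=(alive,v0)
Op 6: gossip N1<->N0 -> N1.N0=(alive,v1) N1.N1=(alive,v0) N1.N2=(alive,v0) N1.N3=(alive,v1) | N0.N0=(alive,v1) N0.N1=(alive,v0) N0.N2=(alive,v0) N0.N3=(alive,v1)

Answer: alive 1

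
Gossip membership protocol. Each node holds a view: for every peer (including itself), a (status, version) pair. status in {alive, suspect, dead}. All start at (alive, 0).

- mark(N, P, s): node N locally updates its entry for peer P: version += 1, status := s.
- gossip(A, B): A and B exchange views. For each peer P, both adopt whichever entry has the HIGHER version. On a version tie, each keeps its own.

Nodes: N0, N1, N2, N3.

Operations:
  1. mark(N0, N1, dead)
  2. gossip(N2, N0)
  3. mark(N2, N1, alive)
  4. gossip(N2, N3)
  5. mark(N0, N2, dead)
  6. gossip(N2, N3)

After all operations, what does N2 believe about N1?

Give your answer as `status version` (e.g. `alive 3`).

Op 1: N0 marks N1=dead -> (dead,v1)
Op 2: gossip N2<->N0 -> N2.N0=(alive,v0) N2.N1=(dead,v1) N2.N2=(alive,v0) N2.N3=(alive,v0) | N0.N0=(alive,v0) N0.N1=(dead,v1) N0.N2=(alive,v0) N0.N3=(alive,v0)
Op 3: N2 marks N1=alive -> (alive,v2)
Op 4: gossip N2<->N3 -> N2.N0=(alive,v0) N2.N1=(alive,v2) N2.N2=(alive,v0) N2.N3=(alive,v0) | N3.N0=(alive,v0) N3.N1=(alive,v2) N3.N2=(alive,v0) N3.N3=(alive,v0)
Op 5: N0 marks N2=dead -> (dead,v1)
Op 6: gossip N2<->N3 -> N2.N0=(alive,v0) N2.N1=(alive,v2) N2.N2=(alive,v0) N2.N3=(alive,v0) | N3.N0=(alive,v0) N3.N1=(alive,v2) N3.N2=(alive,v0) N3.N3=(alive,v0)

Answer: alive 2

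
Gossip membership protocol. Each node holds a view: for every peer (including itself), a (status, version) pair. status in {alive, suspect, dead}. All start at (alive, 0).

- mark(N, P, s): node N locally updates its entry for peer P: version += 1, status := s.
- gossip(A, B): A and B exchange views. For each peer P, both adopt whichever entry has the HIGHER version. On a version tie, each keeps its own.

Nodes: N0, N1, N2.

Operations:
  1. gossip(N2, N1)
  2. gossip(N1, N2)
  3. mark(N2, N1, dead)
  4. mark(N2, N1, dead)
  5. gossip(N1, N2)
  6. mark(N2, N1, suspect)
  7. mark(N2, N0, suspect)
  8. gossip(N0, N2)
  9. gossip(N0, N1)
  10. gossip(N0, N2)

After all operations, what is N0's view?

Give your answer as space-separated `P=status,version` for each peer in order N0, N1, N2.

Answer: N0=suspect,1 N1=suspect,3 N2=alive,0

Derivation:
Op 1: gossip N2<->N1 -> N2.N0=(alive,v0) N2.N1=(alive,v0) N2.N2=(alive,v0) | N1.N0=(alive,v0) N1.N1=(alive,v0) N1.N2=(alive,v0)
Op 2: gossip N1<->N2 -> N1.N0=(alive,v0) N1.N1=(alive,v0) N1.N2=(alive,v0) | N2.N0=(alive,v0) N2.N1=(alive,v0) N2.N2=(alive,v0)
Op 3: N2 marks N1=dead -> (dead,v1)
Op 4: N2 marks N1=dead -> (dead,v2)
Op 5: gossip N1<->N2 -> N1.N0=(alive,v0) N1.N1=(dead,v2) N1.N2=(alive,v0) | N2.N0=(alive,v0) N2.N1=(dead,v2) N2.N2=(alive,v0)
Op 6: N2 marks N1=suspect -> (suspect,v3)
Op 7: N2 marks N0=suspect -> (suspect,v1)
Op 8: gossip N0<->N2 -> N0.N0=(suspect,v1) N0.N1=(suspect,v3) N0.N2=(alive,v0) | N2.N0=(suspect,v1) N2.N1=(suspect,v3) N2.N2=(alive,v0)
Op 9: gossip N0<->N1 -> N0.N0=(suspect,v1) N0.N1=(suspect,v3) N0.N2=(alive,v0) | N1.N0=(suspect,v1) N1.N1=(suspect,v3) N1.N2=(alive,v0)
Op 10: gossip N0<->N2 -> N0.N0=(suspect,v1) N0.N1=(suspect,v3) N0.N2=(alive,v0) | N2.N0=(suspect,v1) N2.N1=(suspect,v3) N2.N2=(alive,v0)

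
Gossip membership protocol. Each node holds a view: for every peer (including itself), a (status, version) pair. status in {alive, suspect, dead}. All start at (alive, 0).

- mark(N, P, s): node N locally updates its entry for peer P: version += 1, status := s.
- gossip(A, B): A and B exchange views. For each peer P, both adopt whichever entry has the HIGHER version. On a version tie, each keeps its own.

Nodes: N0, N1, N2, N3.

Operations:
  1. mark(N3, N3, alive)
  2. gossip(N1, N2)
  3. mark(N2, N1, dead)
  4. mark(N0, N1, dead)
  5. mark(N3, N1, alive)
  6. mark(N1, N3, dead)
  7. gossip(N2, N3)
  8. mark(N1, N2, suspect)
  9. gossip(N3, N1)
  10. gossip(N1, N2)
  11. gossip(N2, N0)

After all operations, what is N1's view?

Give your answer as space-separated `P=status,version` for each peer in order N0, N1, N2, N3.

Op 1: N3 marks N3=alive -> (alive,v1)
Op 2: gossip N1<->N2 -> N1.N0=(alive,v0) N1.N1=(alive,v0) N1.N2=(alive,v0) N1.N3=(alive,v0) | N2.N0=(alive,v0) N2.N1=(alive,v0) N2.N2=(alive,v0) N2.N3=(alive,v0)
Op 3: N2 marks N1=dead -> (dead,v1)
Op 4: N0 marks N1=dead -> (dead,v1)
Op 5: N3 marks N1=alive -> (alive,v1)
Op 6: N1 marks N3=dead -> (dead,v1)
Op 7: gossip N2<->N3 -> N2.N0=(alive,v0) N2.N1=(dead,v1) N2.N2=(alive,v0) N2.N3=(alive,v1) | N3.N0=(alive,v0) N3.N1=(alive,v1) N3.N2=(alive,v0) N3.N3=(alive,v1)
Op 8: N1 marks N2=suspect -> (suspect,v1)
Op 9: gossip N3<->N1 -> N3.N0=(alive,v0) N3.N1=(alive,v1) N3.N2=(suspect,v1) N3.N3=(alive,v1) | N1.N0=(alive,v0) N1.N1=(alive,v1) N1.N2=(suspect,v1) N1.N3=(dead,v1)
Op 10: gossip N1<->N2 -> N1.N0=(alive,v0) N1.N1=(alive,v1) N1.N2=(suspect,v1) N1.N3=(dead,v1) | N2.N0=(alive,v0) N2.N1=(dead,v1) N2.N2=(suspect,v1) N2.N3=(alive,v1)
Op 11: gossip N2<->N0 -> N2.N0=(alive,v0) N2.N1=(dead,v1) N2.N2=(suspect,v1) N2.N3=(alive,v1) | N0.N0=(alive,v0) N0.N1=(dead,v1) N0.N2=(suspect,v1) N0.N3=(alive,v1)

Answer: N0=alive,0 N1=alive,1 N2=suspect,1 N3=dead,1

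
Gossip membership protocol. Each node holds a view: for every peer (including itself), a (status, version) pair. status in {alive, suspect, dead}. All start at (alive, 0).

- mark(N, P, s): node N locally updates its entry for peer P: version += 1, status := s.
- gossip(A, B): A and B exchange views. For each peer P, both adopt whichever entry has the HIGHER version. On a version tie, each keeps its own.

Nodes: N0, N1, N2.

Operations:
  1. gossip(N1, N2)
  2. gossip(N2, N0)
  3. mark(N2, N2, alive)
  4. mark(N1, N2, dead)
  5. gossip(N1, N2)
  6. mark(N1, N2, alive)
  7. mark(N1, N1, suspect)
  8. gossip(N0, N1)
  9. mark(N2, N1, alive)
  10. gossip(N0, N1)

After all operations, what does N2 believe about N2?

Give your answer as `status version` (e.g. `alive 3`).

Op 1: gossip N1<->N2 -> N1.N0=(alive,v0) N1.N1=(alive,v0) N1.N2=(alive,v0) | N2.N0=(alive,v0) N2.N1=(alive,v0) N2.N2=(alive,v0)
Op 2: gossip N2<->N0 -> N2.N0=(alive,v0) N2.N1=(alive,v0) N2.N2=(alive,v0) | N0.N0=(alive,v0) N0.N1=(alive,v0) N0.N2=(alive,v0)
Op 3: N2 marks N2=alive -> (alive,v1)
Op 4: N1 marks N2=dead -> (dead,v1)
Op 5: gossip N1<->N2 -> N1.N0=(alive,v0) N1.N1=(alive,v0) N1.N2=(dead,v1) | N2.N0=(alive,v0) N2.N1=(alive,v0) N2.N2=(alive,v1)
Op 6: N1 marks N2=alive -> (alive,v2)
Op 7: N1 marks N1=suspect -> (suspect,v1)
Op 8: gossip N0<->N1 -> N0.N0=(alive,v0) N0.N1=(suspect,v1) N0.N2=(alive,v2) | N1.N0=(alive,v0) N1.N1=(suspect,v1) N1.N2=(alive,v2)
Op 9: N2 marks N1=alive -> (alive,v1)
Op 10: gossip N0<->N1 -> N0.N0=(alive,v0) N0.N1=(suspect,v1) N0.N2=(alive,v2) | N1.N0=(alive,v0) N1.N1=(suspect,v1) N1.N2=(alive,v2)

Answer: alive 1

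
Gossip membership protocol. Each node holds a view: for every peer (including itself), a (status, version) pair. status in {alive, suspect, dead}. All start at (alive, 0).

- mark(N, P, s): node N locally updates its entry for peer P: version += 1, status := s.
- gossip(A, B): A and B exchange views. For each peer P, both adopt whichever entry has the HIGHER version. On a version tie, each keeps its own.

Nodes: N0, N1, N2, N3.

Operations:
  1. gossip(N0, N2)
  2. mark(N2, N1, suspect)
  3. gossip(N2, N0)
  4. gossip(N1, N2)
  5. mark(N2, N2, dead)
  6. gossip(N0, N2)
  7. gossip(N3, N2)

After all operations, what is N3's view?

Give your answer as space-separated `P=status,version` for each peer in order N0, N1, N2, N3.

Answer: N0=alive,0 N1=suspect,1 N2=dead,1 N3=alive,0

Derivation:
Op 1: gossip N0<->N2 -> N0.N0=(alive,v0) N0.N1=(alive,v0) N0.N2=(alive,v0) N0.N3=(alive,v0) | N2.N0=(alive,v0) N2.N1=(alive,v0) N2.N2=(alive,v0) N2.N3=(alive,v0)
Op 2: N2 marks N1=suspect -> (suspect,v1)
Op 3: gossip N2<->N0 -> N2.N0=(alive,v0) N2.N1=(suspect,v1) N2.N2=(alive,v0) N2.N3=(alive,v0) | N0.N0=(alive,v0) N0.N1=(suspect,v1) N0.N2=(alive,v0) N0.N3=(alive,v0)
Op 4: gossip N1<->N2 -> N1.N0=(alive,v0) N1.N1=(suspect,v1) N1.N2=(alive,v0) N1.N3=(alive,v0) | N2.N0=(alive,v0) N2.N1=(suspect,v1) N2.N2=(alive,v0) N2.N3=(alive,v0)
Op 5: N2 marks N2=dead -> (dead,v1)
Op 6: gossip N0<->N2 -> N0.N0=(alive,v0) N0.N1=(suspect,v1) N0.N2=(dead,v1) N0.N3=(alive,v0) | N2.N0=(alive,v0) N2.N1=(suspect,v1) N2.N2=(dead,v1) N2.N3=(alive,v0)
Op 7: gossip N3<->N2 -> N3.N0=(alive,v0) N3.N1=(suspect,v1) N3.N2=(dead,v1) N3.N3=(alive,v0) | N2.N0=(alive,v0) N2.N1=(suspect,v1) N2.N2=(dead,v1) N2.N3=(alive,v0)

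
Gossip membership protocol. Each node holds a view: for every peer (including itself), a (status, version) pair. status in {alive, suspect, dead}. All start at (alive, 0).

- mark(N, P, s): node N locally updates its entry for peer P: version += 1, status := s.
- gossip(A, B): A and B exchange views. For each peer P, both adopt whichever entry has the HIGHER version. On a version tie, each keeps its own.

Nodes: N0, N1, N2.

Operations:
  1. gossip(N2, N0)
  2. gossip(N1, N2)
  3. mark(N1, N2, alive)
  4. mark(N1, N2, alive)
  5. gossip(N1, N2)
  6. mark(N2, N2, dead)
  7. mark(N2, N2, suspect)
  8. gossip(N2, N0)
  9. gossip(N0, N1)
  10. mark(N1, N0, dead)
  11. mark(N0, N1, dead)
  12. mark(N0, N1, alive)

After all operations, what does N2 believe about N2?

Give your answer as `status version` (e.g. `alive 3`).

Op 1: gossip N2<->N0 -> N2.N0=(alive,v0) N2.N1=(alive,v0) N2.N2=(alive,v0) | N0.N0=(alive,v0) N0.N1=(alive,v0) N0.N2=(alive,v0)
Op 2: gossip N1<->N2 -> N1.N0=(alive,v0) N1.N1=(alive,v0) N1.N2=(alive,v0) | N2.N0=(alive,v0) N2.N1=(alive,v0) N2.N2=(alive,v0)
Op 3: N1 marks N2=alive -> (alive,v1)
Op 4: N1 marks N2=alive -> (alive,v2)
Op 5: gossip N1<->N2 -> N1.N0=(alive,v0) N1.N1=(alive,v0) N1.N2=(alive,v2) | N2.N0=(alive,v0) N2.N1=(alive,v0) N2.N2=(alive,v2)
Op 6: N2 marks N2=dead -> (dead,v3)
Op 7: N2 marks N2=suspect -> (suspect,v4)
Op 8: gossip N2<->N0 -> N2.N0=(alive,v0) N2.N1=(alive,v0) N2.N2=(suspect,v4) | N0.N0=(alive,v0) N0.N1=(alive,v0) N0.N2=(suspect,v4)
Op 9: gossip N0<->N1 -> N0.N0=(alive,v0) N0.N1=(alive,v0) N0.N2=(suspect,v4) | N1.N0=(alive,v0) N1.N1=(alive,v0) N1.N2=(suspect,v4)
Op 10: N1 marks N0=dead -> (dead,v1)
Op 11: N0 marks N1=dead -> (dead,v1)
Op 12: N0 marks N1=alive -> (alive,v2)

Answer: suspect 4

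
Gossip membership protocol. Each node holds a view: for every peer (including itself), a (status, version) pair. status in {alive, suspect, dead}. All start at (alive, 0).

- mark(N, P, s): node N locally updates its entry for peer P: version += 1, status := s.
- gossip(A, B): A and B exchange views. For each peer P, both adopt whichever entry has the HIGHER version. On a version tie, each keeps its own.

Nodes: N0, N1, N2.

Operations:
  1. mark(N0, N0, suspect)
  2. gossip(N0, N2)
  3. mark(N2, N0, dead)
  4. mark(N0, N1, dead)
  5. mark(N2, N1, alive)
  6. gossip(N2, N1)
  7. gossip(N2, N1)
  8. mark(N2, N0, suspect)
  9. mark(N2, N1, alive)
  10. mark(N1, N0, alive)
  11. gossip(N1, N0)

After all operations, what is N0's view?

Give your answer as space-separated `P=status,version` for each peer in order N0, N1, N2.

Op 1: N0 marks N0=suspect -> (suspect,v1)
Op 2: gossip N0<->N2 -> N0.N0=(suspect,v1) N0.N1=(alive,v0) N0.N2=(alive,v0) | N2.N0=(suspect,v1) N2.N1=(alive,v0) N2.N2=(alive,v0)
Op 3: N2 marks N0=dead -> (dead,v2)
Op 4: N0 marks N1=dead -> (dead,v1)
Op 5: N2 marks N1=alive -> (alive,v1)
Op 6: gossip N2<->N1 -> N2.N0=(dead,v2) N2.N1=(alive,v1) N2.N2=(alive,v0) | N1.N0=(dead,v2) N1.N1=(alive,v1) N1.N2=(alive,v0)
Op 7: gossip N2<->N1 -> N2.N0=(dead,v2) N2.N1=(alive,v1) N2.N2=(alive,v0) | N1.N0=(dead,v2) N1.N1=(alive,v1) N1.N2=(alive,v0)
Op 8: N2 marks N0=suspect -> (suspect,v3)
Op 9: N2 marks N1=alive -> (alive,v2)
Op 10: N1 marks N0=alive -> (alive,v3)
Op 11: gossip N1<->N0 -> N1.N0=(alive,v3) N1.N1=(alive,v1) N1.N2=(alive,v0) | N0.N0=(alive,v3) N0.N1=(dead,v1) N0.N2=(alive,v0)

Answer: N0=alive,3 N1=dead,1 N2=alive,0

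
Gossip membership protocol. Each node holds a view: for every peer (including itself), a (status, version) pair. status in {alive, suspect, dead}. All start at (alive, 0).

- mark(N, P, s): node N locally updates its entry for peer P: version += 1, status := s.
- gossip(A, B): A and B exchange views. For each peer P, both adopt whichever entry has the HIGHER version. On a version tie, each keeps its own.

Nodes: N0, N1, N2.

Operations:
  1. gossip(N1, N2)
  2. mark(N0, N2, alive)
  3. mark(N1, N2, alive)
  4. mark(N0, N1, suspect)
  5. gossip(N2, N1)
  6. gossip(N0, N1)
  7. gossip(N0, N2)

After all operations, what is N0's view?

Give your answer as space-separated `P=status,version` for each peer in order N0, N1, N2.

Answer: N0=alive,0 N1=suspect,1 N2=alive,1

Derivation:
Op 1: gossip N1<->N2 -> N1.N0=(alive,v0) N1.N1=(alive,v0) N1.N2=(alive,v0) | N2.N0=(alive,v0) N2.N1=(alive,v0) N2.N2=(alive,v0)
Op 2: N0 marks N2=alive -> (alive,v1)
Op 3: N1 marks N2=alive -> (alive,v1)
Op 4: N0 marks N1=suspect -> (suspect,v1)
Op 5: gossip N2<->N1 -> N2.N0=(alive,v0) N2.N1=(alive,v0) N2.N2=(alive,v1) | N1.N0=(alive,v0) N1.N1=(alive,v0) N1.N2=(alive,v1)
Op 6: gossip N0<->N1 -> N0.N0=(alive,v0) N0.N1=(suspect,v1) N0.N2=(alive,v1) | N1.N0=(alive,v0) N1.N1=(suspect,v1) N1.N2=(alive,v1)
Op 7: gossip N0<->N2 -> N0.N0=(alive,v0) N0.N1=(suspect,v1) N0.N2=(alive,v1) | N2.N0=(alive,v0) N2.N1=(suspect,v1) N2.N2=(alive,v1)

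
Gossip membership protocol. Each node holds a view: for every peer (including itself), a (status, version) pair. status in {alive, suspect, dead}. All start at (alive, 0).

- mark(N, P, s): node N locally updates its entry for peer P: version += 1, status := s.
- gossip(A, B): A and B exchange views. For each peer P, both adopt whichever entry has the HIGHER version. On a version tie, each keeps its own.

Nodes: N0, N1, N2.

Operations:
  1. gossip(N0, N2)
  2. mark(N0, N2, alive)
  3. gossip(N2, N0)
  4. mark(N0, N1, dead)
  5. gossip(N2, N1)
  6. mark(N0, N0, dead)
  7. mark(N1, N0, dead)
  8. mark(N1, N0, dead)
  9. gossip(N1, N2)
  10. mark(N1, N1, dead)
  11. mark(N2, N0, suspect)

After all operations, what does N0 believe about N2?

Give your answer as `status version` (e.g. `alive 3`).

Answer: alive 1

Derivation:
Op 1: gossip N0<->N2 -> N0.N0=(alive,v0) N0.N1=(alive,v0) N0.N2=(alive,v0) | N2.N0=(alive,v0) N2.N1=(alive,v0) N2.N2=(alive,v0)
Op 2: N0 marks N2=alive -> (alive,v1)
Op 3: gossip N2<->N0 -> N2.N0=(alive,v0) N2.N1=(alive,v0) N2.N2=(alive,v1) | N0.N0=(alive,v0) N0.N1=(alive,v0) N0.N2=(alive,v1)
Op 4: N0 marks N1=dead -> (dead,v1)
Op 5: gossip N2<->N1 -> N2.N0=(alive,v0) N2.N1=(alive,v0) N2.N2=(alive,v1) | N1.N0=(alive,v0) N1.N1=(alive,v0) N1.N2=(alive,v1)
Op 6: N0 marks N0=dead -> (dead,v1)
Op 7: N1 marks N0=dead -> (dead,v1)
Op 8: N1 marks N0=dead -> (dead,v2)
Op 9: gossip N1<->N2 -> N1.N0=(dead,v2) N1.N1=(alive,v0) N1.N2=(alive,v1) | N2.N0=(dead,v2) N2.N1=(alive,v0) N2.N2=(alive,v1)
Op 10: N1 marks N1=dead -> (dead,v1)
Op 11: N2 marks N0=suspect -> (suspect,v3)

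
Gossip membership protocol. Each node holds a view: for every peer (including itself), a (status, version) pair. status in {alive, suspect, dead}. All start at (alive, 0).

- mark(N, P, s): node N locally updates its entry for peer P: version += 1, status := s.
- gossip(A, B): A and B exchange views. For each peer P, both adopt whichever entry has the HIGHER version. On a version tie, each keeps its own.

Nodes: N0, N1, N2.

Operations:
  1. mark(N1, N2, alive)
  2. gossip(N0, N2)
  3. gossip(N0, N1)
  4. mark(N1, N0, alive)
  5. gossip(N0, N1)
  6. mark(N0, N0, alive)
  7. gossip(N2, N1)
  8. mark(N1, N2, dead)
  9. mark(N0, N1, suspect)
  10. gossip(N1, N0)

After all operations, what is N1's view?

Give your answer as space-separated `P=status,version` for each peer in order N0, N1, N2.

Op 1: N1 marks N2=alive -> (alive,v1)
Op 2: gossip N0<->N2 -> N0.N0=(alive,v0) N0.N1=(alive,v0) N0.N2=(alive,v0) | N2.N0=(alive,v0) N2.N1=(alive,v0) N2.N2=(alive,v0)
Op 3: gossip N0<->N1 -> N0.N0=(alive,v0) N0.N1=(alive,v0) N0.N2=(alive,v1) | N1.N0=(alive,v0) N1.N1=(alive,v0) N1.N2=(alive,v1)
Op 4: N1 marks N0=alive -> (alive,v1)
Op 5: gossip N0<->N1 -> N0.N0=(alive,v1) N0.N1=(alive,v0) N0.N2=(alive,v1) | N1.N0=(alive,v1) N1.N1=(alive,v0) N1.N2=(alive,v1)
Op 6: N0 marks N0=alive -> (alive,v2)
Op 7: gossip N2<->N1 -> N2.N0=(alive,v1) N2.N1=(alive,v0) N2.N2=(alive,v1) | N1.N0=(alive,v1) N1.N1=(alive,v0) N1.N2=(alive,v1)
Op 8: N1 marks N2=dead -> (dead,v2)
Op 9: N0 marks N1=suspect -> (suspect,v1)
Op 10: gossip N1<->N0 -> N1.N0=(alive,v2) N1.N1=(suspect,v1) N1.N2=(dead,v2) | N0.N0=(alive,v2) N0.N1=(suspect,v1) N0.N2=(dead,v2)

Answer: N0=alive,2 N1=suspect,1 N2=dead,2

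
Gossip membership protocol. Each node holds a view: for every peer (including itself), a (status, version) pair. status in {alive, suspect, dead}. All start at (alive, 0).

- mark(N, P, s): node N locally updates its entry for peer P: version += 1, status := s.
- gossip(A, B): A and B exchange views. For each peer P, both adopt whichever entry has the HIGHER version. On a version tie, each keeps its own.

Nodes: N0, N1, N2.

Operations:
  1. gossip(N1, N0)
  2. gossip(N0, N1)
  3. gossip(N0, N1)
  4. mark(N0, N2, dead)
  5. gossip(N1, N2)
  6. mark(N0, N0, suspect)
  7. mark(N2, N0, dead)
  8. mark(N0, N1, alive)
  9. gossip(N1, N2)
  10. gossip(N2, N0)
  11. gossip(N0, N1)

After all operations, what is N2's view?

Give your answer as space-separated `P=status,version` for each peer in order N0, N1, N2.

Answer: N0=dead,1 N1=alive,1 N2=dead,1

Derivation:
Op 1: gossip N1<->N0 -> N1.N0=(alive,v0) N1.N1=(alive,v0) N1.N2=(alive,v0) | N0.N0=(alive,v0) N0.N1=(alive,v0) N0.N2=(alive,v0)
Op 2: gossip N0<->N1 -> N0.N0=(alive,v0) N0.N1=(alive,v0) N0.N2=(alive,v0) | N1.N0=(alive,v0) N1.N1=(alive,v0) N1.N2=(alive,v0)
Op 3: gossip N0<->N1 -> N0.N0=(alive,v0) N0.N1=(alive,v0) N0.N2=(alive,v0) | N1.N0=(alive,v0) N1.N1=(alive,v0) N1.N2=(alive,v0)
Op 4: N0 marks N2=dead -> (dead,v1)
Op 5: gossip N1<->N2 -> N1.N0=(alive,v0) N1.N1=(alive,v0) N1.N2=(alive,v0) | N2.N0=(alive,v0) N2.N1=(alive,v0) N2.N2=(alive,v0)
Op 6: N0 marks N0=suspect -> (suspect,v1)
Op 7: N2 marks N0=dead -> (dead,v1)
Op 8: N0 marks N1=alive -> (alive,v1)
Op 9: gossip N1<->N2 -> N1.N0=(dead,v1) N1.N1=(alive,v0) N1.N2=(alive,v0) | N2.N0=(dead,v1) N2.N1=(alive,v0) N2.N2=(alive,v0)
Op 10: gossip N2<->N0 -> N2.N0=(dead,v1) N2.N1=(alive,v1) N2.N2=(dead,v1) | N0.N0=(suspect,v1) N0.N1=(alive,v1) N0.N2=(dead,v1)
Op 11: gossip N0<->N1 -> N0.N0=(suspect,v1) N0.N1=(alive,v1) N0.N2=(dead,v1) | N1.N0=(dead,v1) N1.N1=(alive,v1) N1.N2=(dead,v1)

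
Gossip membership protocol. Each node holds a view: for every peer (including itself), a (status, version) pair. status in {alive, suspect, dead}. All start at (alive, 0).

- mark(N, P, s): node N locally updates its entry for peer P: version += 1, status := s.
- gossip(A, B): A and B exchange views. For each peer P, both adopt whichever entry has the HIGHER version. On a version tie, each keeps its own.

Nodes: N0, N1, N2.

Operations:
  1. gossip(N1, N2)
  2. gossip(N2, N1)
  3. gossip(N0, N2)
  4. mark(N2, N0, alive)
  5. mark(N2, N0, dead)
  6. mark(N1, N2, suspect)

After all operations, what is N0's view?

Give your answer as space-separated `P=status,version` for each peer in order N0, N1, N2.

Answer: N0=alive,0 N1=alive,0 N2=alive,0

Derivation:
Op 1: gossip N1<->N2 -> N1.N0=(alive,v0) N1.N1=(alive,v0) N1.N2=(alive,v0) | N2.N0=(alive,v0) N2.N1=(alive,v0) N2.N2=(alive,v0)
Op 2: gossip N2<->N1 -> N2.N0=(alive,v0) N2.N1=(alive,v0) N2.N2=(alive,v0) | N1.N0=(alive,v0) N1.N1=(alive,v0) N1.N2=(alive,v0)
Op 3: gossip N0<->N2 -> N0.N0=(alive,v0) N0.N1=(alive,v0) N0.N2=(alive,v0) | N2.N0=(alive,v0) N2.N1=(alive,v0) N2.N2=(alive,v0)
Op 4: N2 marks N0=alive -> (alive,v1)
Op 5: N2 marks N0=dead -> (dead,v2)
Op 6: N1 marks N2=suspect -> (suspect,v1)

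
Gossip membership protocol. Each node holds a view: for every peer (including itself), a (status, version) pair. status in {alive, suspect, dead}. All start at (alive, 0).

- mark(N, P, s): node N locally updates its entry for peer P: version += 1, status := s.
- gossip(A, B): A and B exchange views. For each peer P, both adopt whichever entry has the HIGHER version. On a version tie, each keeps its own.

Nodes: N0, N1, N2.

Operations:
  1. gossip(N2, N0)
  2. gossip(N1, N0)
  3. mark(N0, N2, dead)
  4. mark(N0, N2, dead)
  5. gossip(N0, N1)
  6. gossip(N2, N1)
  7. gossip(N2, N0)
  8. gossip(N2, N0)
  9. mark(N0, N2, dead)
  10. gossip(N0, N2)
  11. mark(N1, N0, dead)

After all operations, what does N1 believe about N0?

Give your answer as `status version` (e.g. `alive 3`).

Answer: dead 1

Derivation:
Op 1: gossip N2<->N0 -> N2.N0=(alive,v0) N2.N1=(alive,v0) N2.N2=(alive,v0) | N0.N0=(alive,v0) N0.N1=(alive,v0) N0.N2=(alive,v0)
Op 2: gossip N1<->N0 -> N1.N0=(alive,v0) N1.N1=(alive,v0) N1.N2=(alive,v0) | N0.N0=(alive,v0) N0.N1=(alive,v0) N0.N2=(alive,v0)
Op 3: N0 marks N2=dead -> (dead,v1)
Op 4: N0 marks N2=dead -> (dead,v2)
Op 5: gossip N0<->N1 -> N0.N0=(alive,v0) N0.N1=(alive,v0) N0.N2=(dead,v2) | N1.N0=(alive,v0) N1.N1=(alive,v0) N1.N2=(dead,v2)
Op 6: gossip N2<->N1 -> N2.N0=(alive,v0) N2.N1=(alive,v0) N2.N2=(dead,v2) | N1.N0=(alive,v0) N1.N1=(alive,v0) N1.N2=(dead,v2)
Op 7: gossip N2<->N0 -> N2.N0=(alive,v0) N2.N1=(alive,v0) N2.N2=(dead,v2) | N0.N0=(alive,v0) N0.N1=(alive,v0) N0.N2=(dead,v2)
Op 8: gossip N2<->N0 -> N2.N0=(alive,v0) N2.N1=(alive,v0) N2.N2=(dead,v2) | N0.N0=(alive,v0) N0.N1=(alive,v0) N0.N2=(dead,v2)
Op 9: N0 marks N2=dead -> (dead,v3)
Op 10: gossip N0<->N2 -> N0.N0=(alive,v0) N0.N1=(alive,v0) N0.N2=(dead,v3) | N2.N0=(alive,v0) N2.N1=(alive,v0) N2.N2=(dead,v3)
Op 11: N1 marks N0=dead -> (dead,v1)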